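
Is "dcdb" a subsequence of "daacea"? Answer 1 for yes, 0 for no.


Check if "dcdb" is a subsequence of "daacea"
Greedy scan:
  Position 0 ('d'): matches sub[0] = 'd'
  Position 1 ('a'): no match needed
  Position 2 ('a'): no match needed
  Position 3 ('c'): matches sub[1] = 'c'
  Position 4 ('e'): no match needed
  Position 5 ('a'): no match needed
Only matched 2/4 characters => not a subsequence

0


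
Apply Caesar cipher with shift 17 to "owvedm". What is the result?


Caesar cipher: shift "owvedm" by 17
  'o' (pos 14) + 17 = pos 5 = 'f'
  'w' (pos 22) + 17 = pos 13 = 'n'
  'v' (pos 21) + 17 = pos 12 = 'm'
  'e' (pos 4) + 17 = pos 21 = 'v'
  'd' (pos 3) + 17 = pos 20 = 'u'
  'm' (pos 12) + 17 = pos 3 = 'd'
Result: fnmvud

fnmvud


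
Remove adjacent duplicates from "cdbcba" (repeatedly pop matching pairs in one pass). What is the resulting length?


Input: cdbcba
Stack-based adjacent duplicate removal:
  Read 'c': push. Stack: c
  Read 'd': push. Stack: cd
  Read 'b': push. Stack: cdb
  Read 'c': push. Stack: cdbc
  Read 'b': push. Stack: cdbcb
  Read 'a': push. Stack: cdbcba
Final stack: "cdbcba" (length 6)

6


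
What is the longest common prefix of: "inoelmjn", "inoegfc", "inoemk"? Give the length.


Words: inoelmjn, inoegfc, inoemk
  Position 0: all 'i' => match
  Position 1: all 'n' => match
  Position 2: all 'o' => match
  Position 3: all 'e' => match
  Position 4: ('l', 'g', 'm') => mismatch, stop
LCP = "inoe" (length 4)

4


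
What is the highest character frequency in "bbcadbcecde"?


Input: bbcadbcecde
Character counts:
  'a': 1
  'b': 3
  'c': 3
  'd': 2
  'e': 2
Maximum frequency: 3

3


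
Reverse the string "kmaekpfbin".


Input: kmaekpfbin
Reading characters right to left:
  Position 9: 'n'
  Position 8: 'i'
  Position 7: 'b'
  Position 6: 'f'
  Position 5: 'p'
  Position 4: 'k'
  Position 3: 'e'
  Position 2: 'a'
  Position 1: 'm'
  Position 0: 'k'
Reversed: nibfpkeamk

nibfpkeamk


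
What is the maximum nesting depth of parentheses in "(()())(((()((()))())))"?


Input: "(()())(((()((()))())))"
Tracking depth:
  Position 0 '(': depth becomes 1
  Position 1 '(': depth becomes 2
  Position 2 ')': depth becomes 1
  Position 3 '(': depth becomes 2
  Position 4 ')': depth becomes 1
  Position 5 ')': depth becomes 0
  Position 6 '(': depth becomes 1
  Position 7 '(': depth becomes 2
  Position 8 '(': depth becomes 3
  Position 9 '(': depth becomes 4
  Position 10 ')': depth becomes 3
  Position 11 '(': depth becomes 4
  Position 12 '(': depth becomes 5
  Position 13 '(': depth becomes 6
  Position 14 ')': depth becomes 5
  Position 15 ')': depth becomes 4
  Position 16 ')': depth becomes 3
  Position 17 '(': depth becomes 4
  Position 18 ')': depth becomes 3
  Position 19 ')': depth becomes 2
  Position 20 ')': depth becomes 1
  Position 21 ')': depth becomes 0
Maximum depth reached: 6

6


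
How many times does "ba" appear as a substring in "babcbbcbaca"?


Searching for "ba" in "babcbbcbaca"
Scanning each position:
  Position 0: "ba" => MATCH
  Position 1: "ab" => no
  Position 2: "bc" => no
  Position 3: "cb" => no
  Position 4: "bb" => no
  Position 5: "bc" => no
  Position 6: "cb" => no
  Position 7: "ba" => MATCH
  Position 8: "ac" => no
  Position 9: "ca" => no
Total occurrences: 2

2


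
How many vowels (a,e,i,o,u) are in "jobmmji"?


Input: jobmmji
Checking each character:
  'j' at position 0: consonant
  'o' at position 1: vowel (running total: 1)
  'b' at position 2: consonant
  'm' at position 3: consonant
  'm' at position 4: consonant
  'j' at position 5: consonant
  'i' at position 6: vowel (running total: 2)
Total vowels: 2

2


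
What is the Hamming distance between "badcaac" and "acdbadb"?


Comparing "badcaac" and "acdbadb" position by position:
  Position 0: 'b' vs 'a' => differ
  Position 1: 'a' vs 'c' => differ
  Position 2: 'd' vs 'd' => same
  Position 3: 'c' vs 'b' => differ
  Position 4: 'a' vs 'a' => same
  Position 5: 'a' vs 'd' => differ
  Position 6: 'c' vs 'b' => differ
Total differences (Hamming distance): 5

5


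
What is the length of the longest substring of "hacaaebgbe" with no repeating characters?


Input: "hacaaebgbe"
Sliding window (track last position of each char):
  Position 0 ('h'): window [0,0] length 1 -- new best
  Position 1 ('a'): window [0,1] length 2 -- new best
  Position 2 ('c'): window [0,2] length 3 -- new best
  Position 3 ('a'): repeat (last at 1), move window start to 2
  Position 3 ('a'): window [2,3] length 2
  Position 4 ('a'): repeat (last at 3), move window start to 4
  Position 4 ('a'): window [4,4] length 1
  Position 5 ('e'): window [4,5] length 2
  Position 6 ('b'): window [4,6] length 3
  Position 7 ('g'): window [4,7] length 4 -- new best
  Position 8 ('b'): repeat (last at 6), move window start to 7
  Position 8 ('b'): window [7,8] length 2
  Position 9 ('e'): window [7,9] length 3
Longest substring with no repeats: "aebg" with length 4

4


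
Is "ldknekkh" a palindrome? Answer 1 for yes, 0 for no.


Input: ldknekkh
Reversed: hkkenkdl
  Compare pos 0 ('l') with pos 7 ('h'): MISMATCH
  Compare pos 1 ('d') with pos 6 ('k'): MISMATCH
  Compare pos 2 ('k') with pos 5 ('k'): match
  Compare pos 3 ('n') with pos 4 ('e'): MISMATCH
Result: not a palindrome

0


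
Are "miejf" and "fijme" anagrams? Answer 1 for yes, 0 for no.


Strings: "miejf", "fijme"
Sorted first:  efijm
Sorted second: efijm
Sorted forms match => anagrams

1


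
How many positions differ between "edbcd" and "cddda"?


Comparing "edbcd" and "cddda" position by position:
  Position 0: 'e' vs 'c' => DIFFER
  Position 1: 'd' vs 'd' => same
  Position 2: 'b' vs 'd' => DIFFER
  Position 3: 'c' vs 'd' => DIFFER
  Position 4: 'd' vs 'a' => DIFFER
Positions that differ: 4

4


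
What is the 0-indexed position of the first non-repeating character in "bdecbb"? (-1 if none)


Input: bdecbb
Character frequencies:
  'b': 3
  'c': 1
  'd': 1
  'e': 1
Scanning left to right for freq == 1:
  Position 0 ('b'): freq=3, skip
  Position 1 ('d'): unique! => answer = 1

1


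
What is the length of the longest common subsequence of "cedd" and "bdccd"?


LCS of "cedd" and "bdccd"
DP table:
           b    d    c    c    d
      0    0    0    0    0    0
  c   0    0    0    1    1    1
  e   0    0    0    1    1    1
  d   0    0    1    1    1    2
  d   0    0    1    1    1    2
LCS length = dp[4][5] = 2

2


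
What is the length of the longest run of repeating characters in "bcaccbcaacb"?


Input: "bcaccbcaacb"
Scanning for longest run:
  Position 1 ('c'): new char, reset run to 1
  Position 2 ('a'): new char, reset run to 1
  Position 3 ('c'): new char, reset run to 1
  Position 4 ('c'): continues run of 'c', length=2
  Position 5 ('b'): new char, reset run to 1
  Position 6 ('c'): new char, reset run to 1
  Position 7 ('a'): new char, reset run to 1
  Position 8 ('a'): continues run of 'a', length=2
  Position 9 ('c'): new char, reset run to 1
  Position 10 ('b'): new char, reset run to 1
Longest run: 'c' with length 2

2


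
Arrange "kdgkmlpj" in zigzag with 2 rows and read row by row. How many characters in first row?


Zigzag "kdgkmlpj" into 2 rows:
Placing characters:
  'k' => row 0
  'd' => row 1
  'g' => row 0
  'k' => row 1
  'm' => row 0
  'l' => row 1
  'p' => row 0
  'j' => row 1
Rows:
  Row 0: "kgmp"
  Row 1: "dklj"
First row length: 4

4


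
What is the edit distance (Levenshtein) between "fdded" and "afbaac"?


Computing edit distance: "fdded" -> "afbaac"
DP table:
           a    f    b    a    a    c
      0    1    2    3    4    5    6
  f   1    1    1    2    3    4    5
  d   2    2    2    2    3    4    5
  d   3    3    3    3    3    4    5
  e   4    4    4    4    4    4    5
  d   5    5    5    5    5    5    5
Edit distance = dp[5][6] = 5

5


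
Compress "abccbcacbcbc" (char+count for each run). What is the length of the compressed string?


Input: abccbcacbcbc
Runs:
  'a' x 1 => "a1"
  'b' x 1 => "b1"
  'c' x 2 => "c2"
  'b' x 1 => "b1"
  'c' x 1 => "c1"
  'a' x 1 => "a1"
  'c' x 1 => "c1"
  'b' x 1 => "b1"
  'c' x 1 => "c1"
  'b' x 1 => "b1"
  'c' x 1 => "c1"
Compressed: "a1b1c2b1c1a1c1b1c1b1c1"
Compressed length: 22

22


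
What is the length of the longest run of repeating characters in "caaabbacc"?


Input: "caaabbacc"
Scanning for longest run:
  Position 1 ('a'): new char, reset run to 1
  Position 2 ('a'): continues run of 'a', length=2
  Position 3 ('a'): continues run of 'a', length=3
  Position 4 ('b'): new char, reset run to 1
  Position 5 ('b'): continues run of 'b', length=2
  Position 6 ('a'): new char, reset run to 1
  Position 7 ('c'): new char, reset run to 1
  Position 8 ('c'): continues run of 'c', length=2
Longest run: 'a' with length 3

3


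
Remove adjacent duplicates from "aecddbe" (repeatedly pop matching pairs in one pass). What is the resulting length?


Input: aecddbe
Stack-based adjacent duplicate removal:
  Read 'a': push. Stack: a
  Read 'e': push. Stack: ae
  Read 'c': push. Stack: aec
  Read 'd': push. Stack: aecd
  Read 'd': matches stack top 'd' => pop. Stack: aec
  Read 'b': push. Stack: aecb
  Read 'e': push. Stack: aecbe
Final stack: "aecbe" (length 5)

5


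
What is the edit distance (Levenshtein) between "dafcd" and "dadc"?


Computing edit distance: "dafcd" -> "dadc"
DP table:
           d    a    d    c
      0    1    2    3    4
  d   1    0    1    2    3
  a   2    1    0    1    2
  f   3    2    1    1    2
  c   4    3    2    2    1
  d   5    4    3    2    2
Edit distance = dp[5][4] = 2

2


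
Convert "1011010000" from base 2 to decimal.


Input: "1011010000" in base 2
Positional expansion:
  Digit '1' (value 1) x 2^9 = 512
  Digit '0' (value 0) x 2^8 = 0
  Digit '1' (value 1) x 2^7 = 128
  Digit '1' (value 1) x 2^6 = 64
  Digit '0' (value 0) x 2^5 = 0
  Digit '1' (value 1) x 2^4 = 16
  Digit '0' (value 0) x 2^3 = 0
  Digit '0' (value 0) x 2^2 = 0
  Digit '0' (value 0) x 2^1 = 0
  Digit '0' (value 0) x 2^0 = 0
Sum = 720

720


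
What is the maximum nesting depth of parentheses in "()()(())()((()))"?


Input: "()()(())()((()))"
Tracking depth:
  Position 0 '(': depth becomes 1
  Position 1 ')': depth becomes 0
  Position 2 '(': depth becomes 1
  Position 3 ')': depth becomes 0
  Position 4 '(': depth becomes 1
  Position 5 '(': depth becomes 2
  Position 6 ')': depth becomes 1
  Position 7 ')': depth becomes 0
  Position 8 '(': depth becomes 1
  Position 9 ')': depth becomes 0
  Position 10 '(': depth becomes 1
  Position 11 '(': depth becomes 2
  Position 12 '(': depth becomes 3
  Position 13 ')': depth becomes 2
  Position 14 ')': depth becomes 1
  Position 15 ')': depth becomes 0
Maximum depth reached: 3

3


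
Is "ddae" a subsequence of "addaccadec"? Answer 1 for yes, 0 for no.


Check if "ddae" is a subsequence of "addaccadec"
Greedy scan:
  Position 0 ('a'): no match needed
  Position 1 ('d'): matches sub[0] = 'd'
  Position 2 ('d'): matches sub[1] = 'd'
  Position 3 ('a'): matches sub[2] = 'a'
  Position 4 ('c'): no match needed
  Position 5 ('c'): no match needed
  Position 6 ('a'): no match needed
  Position 7 ('d'): no match needed
  Position 8 ('e'): matches sub[3] = 'e'
  Position 9 ('c'): no match needed
All 4 characters matched => is a subsequence

1


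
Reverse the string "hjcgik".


Input: hjcgik
Reading characters right to left:
  Position 5: 'k'
  Position 4: 'i'
  Position 3: 'g'
  Position 2: 'c'
  Position 1: 'j'
  Position 0: 'h'
Reversed: kigcjh

kigcjh


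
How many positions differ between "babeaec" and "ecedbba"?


Comparing "babeaec" and "ecedbba" position by position:
  Position 0: 'b' vs 'e' => DIFFER
  Position 1: 'a' vs 'c' => DIFFER
  Position 2: 'b' vs 'e' => DIFFER
  Position 3: 'e' vs 'd' => DIFFER
  Position 4: 'a' vs 'b' => DIFFER
  Position 5: 'e' vs 'b' => DIFFER
  Position 6: 'c' vs 'a' => DIFFER
Positions that differ: 7

7


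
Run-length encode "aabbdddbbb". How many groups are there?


Input: aabbdddbbb
Scanning for consecutive runs:
  Group 1: 'a' x 2 (positions 0-1)
  Group 2: 'b' x 2 (positions 2-3)
  Group 3: 'd' x 3 (positions 4-6)
  Group 4: 'b' x 3 (positions 7-9)
Total groups: 4

4


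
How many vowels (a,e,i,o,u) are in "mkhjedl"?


Input: mkhjedl
Checking each character:
  'm' at position 0: consonant
  'k' at position 1: consonant
  'h' at position 2: consonant
  'j' at position 3: consonant
  'e' at position 4: vowel (running total: 1)
  'd' at position 5: consonant
  'l' at position 6: consonant
Total vowels: 1

1


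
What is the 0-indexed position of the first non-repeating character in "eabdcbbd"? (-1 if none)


Input: eabdcbbd
Character frequencies:
  'a': 1
  'b': 3
  'c': 1
  'd': 2
  'e': 1
Scanning left to right for freq == 1:
  Position 0 ('e'): unique! => answer = 0

0


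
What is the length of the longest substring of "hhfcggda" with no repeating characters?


Input: "hhfcggda"
Sliding window (track last position of each char):
  Position 0 ('h'): window [0,0] length 1 -- new best
  Position 1 ('h'): repeat (last at 0), move window start to 1
  Position 1 ('h'): window [1,1] length 1
  Position 2 ('f'): window [1,2] length 2 -- new best
  Position 3 ('c'): window [1,3] length 3 -- new best
  Position 4 ('g'): window [1,4] length 4 -- new best
  Position 5 ('g'): repeat (last at 4), move window start to 5
  Position 5 ('g'): window [5,5] length 1
  Position 6 ('d'): window [5,6] length 2
  Position 7 ('a'): window [5,7] length 3
Longest substring with no repeats: "hfcg" with length 4

4


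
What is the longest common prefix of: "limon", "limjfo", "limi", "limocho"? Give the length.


Words: limon, limjfo, limi, limocho
  Position 0: all 'l' => match
  Position 1: all 'i' => match
  Position 2: all 'm' => match
  Position 3: ('o', 'j', 'i', 'o') => mismatch, stop
LCP = "lim" (length 3)

3


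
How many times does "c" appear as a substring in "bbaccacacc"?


Searching for "c" in "bbaccacacc"
Scanning each position:
  Position 0: "b" => no
  Position 1: "b" => no
  Position 2: "a" => no
  Position 3: "c" => MATCH
  Position 4: "c" => MATCH
  Position 5: "a" => no
  Position 6: "c" => MATCH
  Position 7: "a" => no
  Position 8: "c" => MATCH
  Position 9: "c" => MATCH
Total occurrences: 5

5


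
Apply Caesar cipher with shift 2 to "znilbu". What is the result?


Caesar cipher: shift "znilbu" by 2
  'z' (pos 25) + 2 = pos 1 = 'b'
  'n' (pos 13) + 2 = pos 15 = 'p'
  'i' (pos 8) + 2 = pos 10 = 'k'
  'l' (pos 11) + 2 = pos 13 = 'n'
  'b' (pos 1) + 2 = pos 3 = 'd'
  'u' (pos 20) + 2 = pos 22 = 'w'
Result: bpkndw

bpkndw


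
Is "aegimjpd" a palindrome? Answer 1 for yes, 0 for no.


Input: aegimjpd
Reversed: dpjmigea
  Compare pos 0 ('a') with pos 7 ('d'): MISMATCH
  Compare pos 1 ('e') with pos 6 ('p'): MISMATCH
  Compare pos 2 ('g') with pos 5 ('j'): MISMATCH
  Compare pos 3 ('i') with pos 4 ('m'): MISMATCH
Result: not a palindrome

0


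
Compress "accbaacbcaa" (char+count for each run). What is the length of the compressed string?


Input: accbaacbcaa
Runs:
  'a' x 1 => "a1"
  'c' x 2 => "c2"
  'b' x 1 => "b1"
  'a' x 2 => "a2"
  'c' x 1 => "c1"
  'b' x 1 => "b1"
  'c' x 1 => "c1"
  'a' x 2 => "a2"
Compressed: "a1c2b1a2c1b1c1a2"
Compressed length: 16

16


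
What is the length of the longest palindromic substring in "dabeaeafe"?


Input: "dabeaeafe"
Checking substrings for palindromes:
  [3:6] "eae" (len 3) => palindrome
  [4:7] "aea" (len 3) => palindrome
Longest palindromic substring: "eae" with length 3

3


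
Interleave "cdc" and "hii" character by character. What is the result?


Interleaving "cdc" and "hii":
  Position 0: 'c' from first, 'h' from second => "ch"
  Position 1: 'd' from first, 'i' from second => "di"
  Position 2: 'c' from first, 'i' from second => "ci"
Result: chdici

chdici


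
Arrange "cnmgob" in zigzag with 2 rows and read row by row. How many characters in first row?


Zigzag "cnmgob" into 2 rows:
Placing characters:
  'c' => row 0
  'n' => row 1
  'm' => row 0
  'g' => row 1
  'o' => row 0
  'b' => row 1
Rows:
  Row 0: "cmo"
  Row 1: "ngb"
First row length: 3

3


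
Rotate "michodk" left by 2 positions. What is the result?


Input: "michodk", rotate left by 2
First 2 characters: "mi"
Remaining characters: "chodk"
Concatenate remaining + first: "chodk" + "mi" = "chodkmi"

chodkmi


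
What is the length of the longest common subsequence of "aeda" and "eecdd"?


LCS of "aeda" and "eecdd"
DP table:
           e    e    c    d    d
      0    0    0    0    0    0
  a   0    0    0    0    0    0
  e   0    1    1    1    1    1
  d   0    1    1    1    2    2
  a   0    1    1    1    2    2
LCS length = dp[4][5] = 2

2


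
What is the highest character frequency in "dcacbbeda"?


Input: dcacbbeda
Character counts:
  'a': 2
  'b': 2
  'c': 2
  'd': 2
  'e': 1
Maximum frequency: 2

2


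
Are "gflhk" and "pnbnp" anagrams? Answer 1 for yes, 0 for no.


Strings: "gflhk", "pnbnp"
Sorted first:  fghkl
Sorted second: bnnpp
Differ at position 0: 'f' vs 'b' => not anagrams

0


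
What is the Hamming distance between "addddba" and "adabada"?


Comparing "addddba" and "adabada" position by position:
  Position 0: 'a' vs 'a' => same
  Position 1: 'd' vs 'd' => same
  Position 2: 'd' vs 'a' => differ
  Position 3: 'd' vs 'b' => differ
  Position 4: 'd' vs 'a' => differ
  Position 5: 'b' vs 'd' => differ
  Position 6: 'a' vs 'a' => same
Total differences (Hamming distance): 4

4


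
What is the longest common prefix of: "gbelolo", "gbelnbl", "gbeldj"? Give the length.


Words: gbelolo, gbelnbl, gbeldj
  Position 0: all 'g' => match
  Position 1: all 'b' => match
  Position 2: all 'e' => match
  Position 3: all 'l' => match
  Position 4: ('o', 'n', 'd') => mismatch, stop
LCP = "gbel" (length 4)

4


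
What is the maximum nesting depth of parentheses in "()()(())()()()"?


Input: "()()(())()()()"
Tracking depth:
  Position 0 '(': depth becomes 1
  Position 1 ')': depth becomes 0
  Position 2 '(': depth becomes 1
  Position 3 ')': depth becomes 0
  Position 4 '(': depth becomes 1
  Position 5 '(': depth becomes 2
  Position 6 ')': depth becomes 1
  Position 7 ')': depth becomes 0
  Position 8 '(': depth becomes 1
  Position 9 ')': depth becomes 0
  Position 10 '(': depth becomes 1
  Position 11 ')': depth becomes 0
  Position 12 '(': depth becomes 1
  Position 13 ')': depth becomes 0
Maximum depth reached: 2

2


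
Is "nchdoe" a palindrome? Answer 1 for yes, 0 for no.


Input: nchdoe
Reversed: eodhcn
  Compare pos 0 ('n') with pos 5 ('e'): MISMATCH
  Compare pos 1 ('c') with pos 4 ('o'): MISMATCH
  Compare pos 2 ('h') with pos 3 ('d'): MISMATCH
Result: not a palindrome

0


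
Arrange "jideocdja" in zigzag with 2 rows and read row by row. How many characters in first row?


Zigzag "jideocdja" into 2 rows:
Placing characters:
  'j' => row 0
  'i' => row 1
  'd' => row 0
  'e' => row 1
  'o' => row 0
  'c' => row 1
  'd' => row 0
  'j' => row 1
  'a' => row 0
Rows:
  Row 0: "jdoda"
  Row 1: "iecj"
First row length: 5

5


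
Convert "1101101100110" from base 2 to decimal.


Input: "1101101100110" in base 2
Positional expansion:
  Digit '1' (value 1) x 2^12 = 4096
  Digit '1' (value 1) x 2^11 = 2048
  Digit '0' (value 0) x 2^10 = 0
  Digit '1' (value 1) x 2^9 = 512
  Digit '1' (value 1) x 2^8 = 256
  Digit '0' (value 0) x 2^7 = 0
  Digit '1' (value 1) x 2^6 = 64
  Digit '1' (value 1) x 2^5 = 32
  Digit '0' (value 0) x 2^4 = 0
  Digit '0' (value 0) x 2^3 = 0
  Digit '1' (value 1) x 2^2 = 4
  Digit '1' (value 1) x 2^1 = 2
  Digit '0' (value 0) x 2^0 = 0
Sum = 7014

7014


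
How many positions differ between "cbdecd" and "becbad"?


Comparing "cbdecd" and "becbad" position by position:
  Position 0: 'c' vs 'b' => DIFFER
  Position 1: 'b' vs 'e' => DIFFER
  Position 2: 'd' vs 'c' => DIFFER
  Position 3: 'e' vs 'b' => DIFFER
  Position 4: 'c' vs 'a' => DIFFER
  Position 5: 'd' vs 'd' => same
Positions that differ: 5

5


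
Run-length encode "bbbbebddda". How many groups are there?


Input: bbbbebddda
Scanning for consecutive runs:
  Group 1: 'b' x 4 (positions 0-3)
  Group 2: 'e' x 1 (positions 4-4)
  Group 3: 'b' x 1 (positions 5-5)
  Group 4: 'd' x 3 (positions 6-8)
  Group 5: 'a' x 1 (positions 9-9)
Total groups: 5

5


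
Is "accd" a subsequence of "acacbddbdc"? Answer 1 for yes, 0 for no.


Check if "accd" is a subsequence of "acacbddbdc"
Greedy scan:
  Position 0 ('a'): matches sub[0] = 'a'
  Position 1 ('c'): matches sub[1] = 'c'
  Position 2 ('a'): no match needed
  Position 3 ('c'): matches sub[2] = 'c'
  Position 4 ('b'): no match needed
  Position 5 ('d'): matches sub[3] = 'd'
  Position 6 ('d'): no match needed
  Position 7 ('b'): no match needed
  Position 8 ('d'): no match needed
  Position 9 ('c'): no match needed
All 4 characters matched => is a subsequence

1


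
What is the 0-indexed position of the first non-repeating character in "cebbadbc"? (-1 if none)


Input: cebbadbc
Character frequencies:
  'a': 1
  'b': 3
  'c': 2
  'd': 1
  'e': 1
Scanning left to right for freq == 1:
  Position 0 ('c'): freq=2, skip
  Position 1 ('e'): unique! => answer = 1

1


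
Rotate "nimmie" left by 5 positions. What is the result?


Input: "nimmie", rotate left by 5
First 5 characters: "nimmi"
Remaining characters: "e"
Concatenate remaining + first: "e" + "nimmi" = "enimmi"

enimmi


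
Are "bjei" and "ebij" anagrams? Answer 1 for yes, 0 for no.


Strings: "bjei", "ebij"
Sorted first:  beij
Sorted second: beij
Sorted forms match => anagrams

1


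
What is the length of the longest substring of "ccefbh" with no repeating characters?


Input: "ccefbh"
Sliding window (track last position of each char):
  Position 0 ('c'): window [0,0] length 1 -- new best
  Position 1 ('c'): repeat (last at 0), move window start to 1
  Position 1 ('c'): window [1,1] length 1
  Position 2 ('e'): window [1,2] length 2 -- new best
  Position 3 ('f'): window [1,3] length 3 -- new best
  Position 4 ('b'): window [1,4] length 4 -- new best
  Position 5 ('h'): window [1,5] length 5 -- new best
Longest substring with no repeats: "cefbh" with length 5

5


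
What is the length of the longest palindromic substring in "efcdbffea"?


Input: "efcdbffea"
Checking substrings for palindromes:
  [5:7] "ff" (len 2) => palindrome
Longest palindromic substring: "ff" with length 2

2


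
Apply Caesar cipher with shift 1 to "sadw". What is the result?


Caesar cipher: shift "sadw" by 1
  's' (pos 18) + 1 = pos 19 = 't'
  'a' (pos 0) + 1 = pos 1 = 'b'
  'd' (pos 3) + 1 = pos 4 = 'e'
  'w' (pos 22) + 1 = pos 23 = 'x'
Result: tbex

tbex


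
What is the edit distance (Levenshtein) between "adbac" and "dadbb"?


Computing edit distance: "adbac" -> "dadbb"
DP table:
           d    a    d    b    b
      0    1    2    3    4    5
  a   1    1    1    2    3    4
  d   2    1    2    1    2    3
  b   3    2    2    2    1    2
  a   4    3    2    3    2    2
  c   5    4    3    3    3    3
Edit distance = dp[5][5] = 3

3


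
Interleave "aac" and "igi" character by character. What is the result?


Interleaving "aac" and "igi":
  Position 0: 'a' from first, 'i' from second => "ai"
  Position 1: 'a' from first, 'g' from second => "ag"
  Position 2: 'c' from first, 'i' from second => "ci"
Result: aiagci

aiagci


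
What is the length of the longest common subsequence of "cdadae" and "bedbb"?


LCS of "cdadae" and "bedbb"
DP table:
           b    e    d    b    b
      0    0    0    0    0    0
  c   0    0    0    0    0    0
  d   0    0    0    1    1    1
  a   0    0    0    1    1    1
  d   0    0    0    1    1    1
  a   0    0    0    1    1    1
  e   0    0    1    1    1    1
LCS length = dp[6][5] = 1

1


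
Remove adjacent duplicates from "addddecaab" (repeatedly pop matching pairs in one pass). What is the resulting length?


Input: addddecaab
Stack-based adjacent duplicate removal:
  Read 'a': push. Stack: a
  Read 'd': push. Stack: ad
  Read 'd': matches stack top 'd' => pop. Stack: a
  Read 'd': push. Stack: ad
  Read 'd': matches stack top 'd' => pop. Stack: a
  Read 'e': push. Stack: ae
  Read 'c': push. Stack: aec
  Read 'a': push. Stack: aeca
  Read 'a': matches stack top 'a' => pop. Stack: aec
  Read 'b': push. Stack: aecb
Final stack: "aecb" (length 4)

4


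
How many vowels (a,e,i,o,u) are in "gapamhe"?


Input: gapamhe
Checking each character:
  'g' at position 0: consonant
  'a' at position 1: vowel (running total: 1)
  'p' at position 2: consonant
  'a' at position 3: vowel (running total: 2)
  'm' at position 4: consonant
  'h' at position 5: consonant
  'e' at position 6: vowel (running total: 3)
Total vowels: 3

3


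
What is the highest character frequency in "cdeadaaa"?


Input: cdeadaaa
Character counts:
  'a': 4
  'c': 1
  'd': 2
  'e': 1
Maximum frequency: 4

4


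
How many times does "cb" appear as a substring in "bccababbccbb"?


Searching for "cb" in "bccababbccbb"
Scanning each position:
  Position 0: "bc" => no
  Position 1: "cc" => no
  Position 2: "ca" => no
  Position 3: "ab" => no
  Position 4: "ba" => no
  Position 5: "ab" => no
  Position 6: "bb" => no
  Position 7: "bc" => no
  Position 8: "cc" => no
  Position 9: "cb" => MATCH
  Position 10: "bb" => no
Total occurrences: 1

1


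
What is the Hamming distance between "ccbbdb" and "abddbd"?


Comparing "ccbbdb" and "abddbd" position by position:
  Position 0: 'c' vs 'a' => differ
  Position 1: 'c' vs 'b' => differ
  Position 2: 'b' vs 'd' => differ
  Position 3: 'b' vs 'd' => differ
  Position 4: 'd' vs 'b' => differ
  Position 5: 'b' vs 'd' => differ
Total differences (Hamming distance): 6

6


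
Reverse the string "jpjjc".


Input: jpjjc
Reading characters right to left:
  Position 4: 'c'
  Position 3: 'j'
  Position 2: 'j'
  Position 1: 'p'
  Position 0: 'j'
Reversed: cjjpj

cjjpj


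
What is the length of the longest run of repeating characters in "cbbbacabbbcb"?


Input: "cbbbacabbbcb"
Scanning for longest run:
  Position 1 ('b'): new char, reset run to 1
  Position 2 ('b'): continues run of 'b', length=2
  Position 3 ('b'): continues run of 'b', length=3
  Position 4 ('a'): new char, reset run to 1
  Position 5 ('c'): new char, reset run to 1
  Position 6 ('a'): new char, reset run to 1
  Position 7 ('b'): new char, reset run to 1
  Position 8 ('b'): continues run of 'b', length=2
  Position 9 ('b'): continues run of 'b', length=3
  Position 10 ('c'): new char, reset run to 1
  Position 11 ('b'): new char, reset run to 1
Longest run: 'b' with length 3

3


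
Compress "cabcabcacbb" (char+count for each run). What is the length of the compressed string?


Input: cabcabcacbb
Runs:
  'c' x 1 => "c1"
  'a' x 1 => "a1"
  'b' x 1 => "b1"
  'c' x 1 => "c1"
  'a' x 1 => "a1"
  'b' x 1 => "b1"
  'c' x 1 => "c1"
  'a' x 1 => "a1"
  'c' x 1 => "c1"
  'b' x 2 => "b2"
Compressed: "c1a1b1c1a1b1c1a1c1b2"
Compressed length: 20

20


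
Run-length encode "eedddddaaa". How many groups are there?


Input: eedddddaaa
Scanning for consecutive runs:
  Group 1: 'e' x 2 (positions 0-1)
  Group 2: 'd' x 5 (positions 2-6)
  Group 3: 'a' x 3 (positions 7-9)
Total groups: 3

3


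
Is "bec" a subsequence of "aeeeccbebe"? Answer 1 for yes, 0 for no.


Check if "bec" is a subsequence of "aeeeccbebe"
Greedy scan:
  Position 0 ('a'): no match needed
  Position 1 ('e'): no match needed
  Position 2 ('e'): no match needed
  Position 3 ('e'): no match needed
  Position 4 ('c'): no match needed
  Position 5 ('c'): no match needed
  Position 6 ('b'): matches sub[0] = 'b'
  Position 7 ('e'): matches sub[1] = 'e'
  Position 8 ('b'): no match needed
  Position 9 ('e'): no match needed
Only matched 2/3 characters => not a subsequence

0


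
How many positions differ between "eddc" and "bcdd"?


Comparing "eddc" and "bcdd" position by position:
  Position 0: 'e' vs 'b' => DIFFER
  Position 1: 'd' vs 'c' => DIFFER
  Position 2: 'd' vs 'd' => same
  Position 3: 'c' vs 'd' => DIFFER
Positions that differ: 3

3


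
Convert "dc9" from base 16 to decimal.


Input: "dc9" in base 16
Positional expansion:
  Digit 'd' (value 13) x 16^2 = 3328
  Digit 'c' (value 12) x 16^1 = 192
  Digit '9' (value 9) x 16^0 = 9
Sum = 3529

3529


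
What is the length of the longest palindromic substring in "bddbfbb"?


Input: "bddbfbb"
Checking substrings for palindromes:
  [0:4] "bddb" (len 4) => palindrome
  [3:6] "bfb" (len 3) => palindrome
  [1:3] "dd" (len 2) => palindrome
  [5:7] "bb" (len 2) => palindrome
Longest palindromic substring: "bddb" with length 4

4


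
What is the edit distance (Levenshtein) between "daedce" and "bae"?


Computing edit distance: "daedce" -> "bae"
DP table:
           b    a    e
      0    1    2    3
  d   1    1    2    3
  a   2    2    1    2
  e   3    3    2    1
  d   4    4    3    2
  c   5    5    4    3
  e   6    6    5    4
Edit distance = dp[6][3] = 4

4


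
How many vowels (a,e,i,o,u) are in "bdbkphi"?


Input: bdbkphi
Checking each character:
  'b' at position 0: consonant
  'd' at position 1: consonant
  'b' at position 2: consonant
  'k' at position 3: consonant
  'p' at position 4: consonant
  'h' at position 5: consonant
  'i' at position 6: vowel (running total: 1)
Total vowels: 1

1


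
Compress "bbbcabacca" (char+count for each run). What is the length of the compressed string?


Input: bbbcabacca
Runs:
  'b' x 3 => "b3"
  'c' x 1 => "c1"
  'a' x 1 => "a1"
  'b' x 1 => "b1"
  'a' x 1 => "a1"
  'c' x 2 => "c2"
  'a' x 1 => "a1"
Compressed: "b3c1a1b1a1c2a1"
Compressed length: 14

14


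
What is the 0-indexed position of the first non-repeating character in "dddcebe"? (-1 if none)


Input: dddcebe
Character frequencies:
  'b': 1
  'c': 1
  'd': 3
  'e': 2
Scanning left to right for freq == 1:
  Position 0 ('d'): freq=3, skip
  Position 1 ('d'): freq=3, skip
  Position 2 ('d'): freq=3, skip
  Position 3 ('c'): unique! => answer = 3

3


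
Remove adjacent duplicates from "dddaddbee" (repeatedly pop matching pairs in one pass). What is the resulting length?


Input: dddaddbee
Stack-based adjacent duplicate removal:
  Read 'd': push. Stack: d
  Read 'd': matches stack top 'd' => pop. Stack: (empty)
  Read 'd': push. Stack: d
  Read 'a': push. Stack: da
  Read 'd': push. Stack: dad
  Read 'd': matches stack top 'd' => pop. Stack: da
  Read 'b': push. Stack: dab
  Read 'e': push. Stack: dabe
  Read 'e': matches stack top 'e' => pop. Stack: dab
Final stack: "dab" (length 3)

3


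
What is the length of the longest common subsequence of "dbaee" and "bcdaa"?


LCS of "dbaee" and "bcdaa"
DP table:
           b    c    d    a    a
      0    0    0    0    0    0
  d   0    0    0    1    1    1
  b   0    1    1    1    1    1
  a   0    1    1    1    2    2
  e   0    1    1    1    2    2
  e   0    1    1    1    2    2
LCS length = dp[5][5] = 2

2


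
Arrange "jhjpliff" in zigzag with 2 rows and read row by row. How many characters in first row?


Zigzag "jhjpliff" into 2 rows:
Placing characters:
  'j' => row 0
  'h' => row 1
  'j' => row 0
  'p' => row 1
  'l' => row 0
  'i' => row 1
  'f' => row 0
  'f' => row 1
Rows:
  Row 0: "jjlf"
  Row 1: "hpif"
First row length: 4

4


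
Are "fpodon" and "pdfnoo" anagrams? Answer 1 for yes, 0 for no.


Strings: "fpodon", "pdfnoo"
Sorted first:  dfnoop
Sorted second: dfnoop
Sorted forms match => anagrams

1


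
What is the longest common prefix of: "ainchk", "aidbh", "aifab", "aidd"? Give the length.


Words: ainchk, aidbh, aifab, aidd
  Position 0: all 'a' => match
  Position 1: all 'i' => match
  Position 2: ('n', 'd', 'f', 'd') => mismatch, stop
LCP = "ai" (length 2)

2


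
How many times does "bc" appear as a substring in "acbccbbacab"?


Searching for "bc" in "acbccbbacab"
Scanning each position:
  Position 0: "ac" => no
  Position 1: "cb" => no
  Position 2: "bc" => MATCH
  Position 3: "cc" => no
  Position 4: "cb" => no
  Position 5: "bb" => no
  Position 6: "ba" => no
  Position 7: "ac" => no
  Position 8: "ca" => no
  Position 9: "ab" => no
Total occurrences: 1

1


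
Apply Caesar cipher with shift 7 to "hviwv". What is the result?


Caesar cipher: shift "hviwv" by 7
  'h' (pos 7) + 7 = pos 14 = 'o'
  'v' (pos 21) + 7 = pos 2 = 'c'
  'i' (pos 8) + 7 = pos 15 = 'p'
  'w' (pos 22) + 7 = pos 3 = 'd'
  'v' (pos 21) + 7 = pos 2 = 'c'
Result: ocpdc

ocpdc


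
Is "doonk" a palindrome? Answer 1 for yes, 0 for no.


Input: doonk
Reversed: knood
  Compare pos 0 ('d') with pos 4 ('k'): MISMATCH
  Compare pos 1 ('o') with pos 3 ('n'): MISMATCH
Result: not a palindrome

0


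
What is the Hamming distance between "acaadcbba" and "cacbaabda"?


Comparing "acaadcbba" and "cacbaabda" position by position:
  Position 0: 'a' vs 'c' => differ
  Position 1: 'c' vs 'a' => differ
  Position 2: 'a' vs 'c' => differ
  Position 3: 'a' vs 'b' => differ
  Position 4: 'd' vs 'a' => differ
  Position 5: 'c' vs 'a' => differ
  Position 6: 'b' vs 'b' => same
  Position 7: 'b' vs 'd' => differ
  Position 8: 'a' vs 'a' => same
Total differences (Hamming distance): 7

7


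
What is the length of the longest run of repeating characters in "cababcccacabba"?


Input: "cababcccacabba"
Scanning for longest run:
  Position 1 ('a'): new char, reset run to 1
  Position 2 ('b'): new char, reset run to 1
  Position 3 ('a'): new char, reset run to 1
  Position 4 ('b'): new char, reset run to 1
  Position 5 ('c'): new char, reset run to 1
  Position 6 ('c'): continues run of 'c', length=2
  Position 7 ('c'): continues run of 'c', length=3
  Position 8 ('a'): new char, reset run to 1
  Position 9 ('c'): new char, reset run to 1
  Position 10 ('a'): new char, reset run to 1
  Position 11 ('b'): new char, reset run to 1
  Position 12 ('b'): continues run of 'b', length=2
  Position 13 ('a'): new char, reset run to 1
Longest run: 'c' with length 3

3


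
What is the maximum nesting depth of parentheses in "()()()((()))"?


Input: "()()()((()))"
Tracking depth:
  Position 0 '(': depth becomes 1
  Position 1 ')': depth becomes 0
  Position 2 '(': depth becomes 1
  Position 3 ')': depth becomes 0
  Position 4 '(': depth becomes 1
  Position 5 ')': depth becomes 0
  Position 6 '(': depth becomes 1
  Position 7 '(': depth becomes 2
  Position 8 '(': depth becomes 3
  Position 9 ')': depth becomes 2
  Position 10 ')': depth becomes 1
  Position 11 ')': depth becomes 0
Maximum depth reached: 3

3


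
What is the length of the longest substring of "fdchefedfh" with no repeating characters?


Input: "fdchefedfh"
Sliding window (track last position of each char):
  Position 0 ('f'): window [0,0] length 1 -- new best
  Position 1 ('d'): window [0,1] length 2 -- new best
  Position 2 ('c'): window [0,2] length 3 -- new best
  Position 3 ('h'): window [0,3] length 4 -- new best
  Position 4 ('e'): window [0,4] length 5 -- new best
  Position 5 ('f'): repeat (last at 0), move window start to 1
  Position 5 ('f'): window [1,5] length 5
  Position 6 ('e'): repeat (last at 4), move window start to 5
  Position 6 ('e'): window [5,6] length 2
  Position 7 ('d'): window [5,7] length 3
  Position 8 ('f'): repeat (last at 5), move window start to 6
  Position 8 ('f'): window [6,8] length 3
  Position 9 ('h'): window [6,9] length 4
Longest substring with no repeats: "fdche" with length 5

5


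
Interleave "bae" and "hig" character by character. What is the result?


Interleaving "bae" and "hig":
  Position 0: 'b' from first, 'h' from second => "bh"
  Position 1: 'a' from first, 'i' from second => "ai"
  Position 2: 'e' from first, 'g' from second => "eg"
Result: bhaieg

bhaieg


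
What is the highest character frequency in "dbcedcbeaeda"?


Input: dbcedcbeaeda
Character counts:
  'a': 2
  'b': 2
  'c': 2
  'd': 3
  'e': 3
Maximum frequency: 3

3


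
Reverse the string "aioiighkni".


Input: aioiighkni
Reading characters right to left:
  Position 9: 'i'
  Position 8: 'n'
  Position 7: 'k'
  Position 6: 'h'
  Position 5: 'g'
  Position 4: 'i'
  Position 3: 'i'
  Position 2: 'o'
  Position 1: 'i'
  Position 0: 'a'
Reversed: inkhgiioia

inkhgiioia


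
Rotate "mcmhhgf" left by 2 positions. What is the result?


Input: "mcmhhgf", rotate left by 2
First 2 characters: "mc"
Remaining characters: "mhhgf"
Concatenate remaining + first: "mhhgf" + "mc" = "mhhgfmc"

mhhgfmc


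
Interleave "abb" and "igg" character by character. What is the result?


Interleaving "abb" and "igg":
  Position 0: 'a' from first, 'i' from second => "ai"
  Position 1: 'b' from first, 'g' from second => "bg"
  Position 2: 'b' from first, 'g' from second => "bg"
Result: aibgbg

aibgbg


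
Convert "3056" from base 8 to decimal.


Input: "3056" in base 8
Positional expansion:
  Digit '3' (value 3) x 8^3 = 1536
  Digit '0' (value 0) x 8^2 = 0
  Digit '5' (value 5) x 8^1 = 40
  Digit '6' (value 6) x 8^0 = 6
Sum = 1582

1582


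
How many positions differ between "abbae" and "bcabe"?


Comparing "abbae" and "bcabe" position by position:
  Position 0: 'a' vs 'b' => DIFFER
  Position 1: 'b' vs 'c' => DIFFER
  Position 2: 'b' vs 'a' => DIFFER
  Position 3: 'a' vs 'b' => DIFFER
  Position 4: 'e' vs 'e' => same
Positions that differ: 4

4


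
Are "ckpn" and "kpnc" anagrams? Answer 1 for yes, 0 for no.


Strings: "ckpn", "kpnc"
Sorted first:  cknp
Sorted second: cknp
Sorted forms match => anagrams

1


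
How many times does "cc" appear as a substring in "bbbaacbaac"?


Searching for "cc" in "bbbaacbaac"
Scanning each position:
  Position 0: "bb" => no
  Position 1: "bb" => no
  Position 2: "ba" => no
  Position 3: "aa" => no
  Position 4: "ac" => no
  Position 5: "cb" => no
  Position 6: "ba" => no
  Position 7: "aa" => no
  Position 8: "ac" => no
Total occurrences: 0

0


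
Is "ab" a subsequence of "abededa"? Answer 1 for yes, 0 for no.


Check if "ab" is a subsequence of "abededa"
Greedy scan:
  Position 0 ('a'): matches sub[0] = 'a'
  Position 1 ('b'): matches sub[1] = 'b'
  Position 2 ('e'): no match needed
  Position 3 ('d'): no match needed
  Position 4 ('e'): no match needed
  Position 5 ('d'): no match needed
  Position 6 ('a'): no match needed
All 2 characters matched => is a subsequence

1


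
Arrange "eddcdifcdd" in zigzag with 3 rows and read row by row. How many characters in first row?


Zigzag "eddcdifcdd" into 3 rows:
Placing characters:
  'e' => row 0
  'd' => row 1
  'd' => row 2
  'c' => row 1
  'd' => row 0
  'i' => row 1
  'f' => row 2
  'c' => row 1
  'd' => row 0
  'd' => row 1
Rows:
  Row 0: "edd"
  Row 1: "dcicd"
  Row 2: "df"
First row length: 3

3


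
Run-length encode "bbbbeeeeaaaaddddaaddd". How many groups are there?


Input: bbbbeeeeaaaaddddaaddd
Scanning for consecutive runs:
  Group 1: 'b' x 4 (positions 0-3)
  Group 2: 'e' x 4 (positions 4-7)
  Group 3: 'a' x 4 (positions 8-11)
  Group 4: 'd' x 4 (positions 12-15)
  Group 5: 'a' x 2 (positions 16-17)
  Group 6: 'd' x 3 (positions 18-20)
Total groups: 6

6


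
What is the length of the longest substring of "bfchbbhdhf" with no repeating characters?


Input: "bfchbbhdhf"
Sliding window (track last position of each char):
  Position 0 ('b'): window [0,0] length 1 -- new best
  Position 1 ('f'): window [0,1] length 2 -- new best
  Position 2 ('c'): window [0,2] length 3 -- new best
  Position 3 ('h'): window [0,3] length 4 -- new best
  Position 4 ('b'): repeat (last at 0), move window start to 1
  Position 4 ('b'): window [1,4] length 4
  Position 5 ('b'): repeat (last at 4), move window start to 5
  Position 5 ('b'): window [5,5] length 1
  Position 6 ('h'): window [5,6] length 2
  Position 7 ('d'): window [5,7] length 3
  Position 8 ('h'): repeat (last at 6), move window start to 7
  Position 8 ('h'): window [7,8] length 2
  Position 9 ('f'): window [7,9] length 3
Longest substring with no repeats: "bfch" with length 4

4


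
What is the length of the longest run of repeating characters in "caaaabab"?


Input: "caaaabab"
Scanning for longest run:
  Position 1 ('a'): new char, reset run to 1
  Position 2 ('a'): continues run of 'a', length=2
  Position 3 ('a'): continues run of 'a', length=3
  Position 4 ('a'): continues run of 'a', length=4
  Position 5 ('b'): new char, reset run to 1
  Position 6 ('a'): new char, reset run to 1
  Position 7 ('b'): new char, reset run to 1
Longest run: 'a' with length 4

4
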